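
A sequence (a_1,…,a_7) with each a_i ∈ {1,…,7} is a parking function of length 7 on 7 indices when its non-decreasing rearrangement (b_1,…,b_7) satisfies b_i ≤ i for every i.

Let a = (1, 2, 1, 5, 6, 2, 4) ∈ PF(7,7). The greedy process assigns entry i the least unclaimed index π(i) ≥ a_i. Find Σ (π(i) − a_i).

Σπ(i) = 1+…+7 = 28; Σa = 1+2+1+5+6+2+4 = 21; disp = 28−21 = 7.

7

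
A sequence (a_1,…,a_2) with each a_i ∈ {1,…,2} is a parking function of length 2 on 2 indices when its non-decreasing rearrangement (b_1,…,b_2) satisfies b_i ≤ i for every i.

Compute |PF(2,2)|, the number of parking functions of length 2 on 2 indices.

#PF = 1·3^1 = 1 · 3 = 3 (Konheim–Weiss)
E.g. (1,2) → sorted (1,2): b_i ≤ i ∀i, a PF.

3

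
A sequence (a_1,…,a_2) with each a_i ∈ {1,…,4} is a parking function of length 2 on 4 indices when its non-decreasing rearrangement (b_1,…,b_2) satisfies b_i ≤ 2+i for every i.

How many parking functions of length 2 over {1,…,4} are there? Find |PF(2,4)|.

15

#PF = (5−2)·5^(2−1) = 3·5 = 15
One tuple (2,2) → sorted (2,2): b_i ≤ 2+i ∀i, a PF.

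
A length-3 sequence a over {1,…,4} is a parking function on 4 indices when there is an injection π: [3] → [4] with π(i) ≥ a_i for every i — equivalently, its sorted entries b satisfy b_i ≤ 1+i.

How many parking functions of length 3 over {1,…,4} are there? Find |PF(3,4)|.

|PF| = (4+1−3)·(4+1)^{3−1} = 2 · 25 = 50 (Konheim–Weiss)
Example (1,2,2) → sorted (1,2,2): b_i ≤ 1+i ∀i, a PF.

50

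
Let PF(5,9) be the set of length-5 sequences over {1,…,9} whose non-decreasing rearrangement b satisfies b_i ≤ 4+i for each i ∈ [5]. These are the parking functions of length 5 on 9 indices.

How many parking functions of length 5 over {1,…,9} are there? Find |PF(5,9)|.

50000

Count = (10−5)·10^(5−1) = 5·10000 = 50000 (Pollak)
One tuple (8,4,4,1,5) → sorted (1,4,4,5,8): b_i ≤ 4+i ∀i, a PF.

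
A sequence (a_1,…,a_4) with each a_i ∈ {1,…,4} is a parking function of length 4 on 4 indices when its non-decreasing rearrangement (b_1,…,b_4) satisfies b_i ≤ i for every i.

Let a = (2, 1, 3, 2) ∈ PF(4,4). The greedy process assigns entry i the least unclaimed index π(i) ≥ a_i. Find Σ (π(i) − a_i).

Σπ = 4·5/2 = 10 (π permutes [4]); Σa = 2+1+3+2 = 8; disp = 10−8 = 2.

2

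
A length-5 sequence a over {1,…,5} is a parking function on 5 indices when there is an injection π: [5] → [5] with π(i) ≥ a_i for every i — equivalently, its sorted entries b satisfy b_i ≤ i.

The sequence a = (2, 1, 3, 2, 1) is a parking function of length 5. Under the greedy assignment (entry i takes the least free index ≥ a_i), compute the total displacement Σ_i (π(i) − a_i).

6

Σπ = 5·6/2 = 15 (π permutes [5]); Σa = 2+1+3+2+1 = 9; disp = 15−9 = 6.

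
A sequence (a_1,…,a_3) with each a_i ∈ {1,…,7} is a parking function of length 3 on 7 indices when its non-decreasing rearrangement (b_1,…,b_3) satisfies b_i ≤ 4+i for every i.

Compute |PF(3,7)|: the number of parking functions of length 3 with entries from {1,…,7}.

320

|PF| = 5·8^2 = 5·64 = 320 [KW]
E.g. (1,1,1) → sorted (1,1,1): b_i ≤ 4+i ∀i, a PF.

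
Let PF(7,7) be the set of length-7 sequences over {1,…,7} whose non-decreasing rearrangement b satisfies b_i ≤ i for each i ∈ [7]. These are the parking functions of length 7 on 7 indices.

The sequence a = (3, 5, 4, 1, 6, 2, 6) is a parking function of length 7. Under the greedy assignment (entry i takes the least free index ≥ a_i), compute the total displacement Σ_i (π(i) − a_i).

1

Σπ = 7·8/2 = 28 (π permutes [7]); Σa = 3+5+4+1+6+2+6 = 27; disp = 28−27 = 1.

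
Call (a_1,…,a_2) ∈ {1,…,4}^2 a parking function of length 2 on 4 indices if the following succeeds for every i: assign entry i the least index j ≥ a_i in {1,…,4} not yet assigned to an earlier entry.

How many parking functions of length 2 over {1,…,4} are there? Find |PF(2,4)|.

15

#PF = (5−2)·5^(2−1) = 3·5 = 15
One tuple (4,3) → sorted (3,4): b_i ≤ 2+i ∀i, a PF.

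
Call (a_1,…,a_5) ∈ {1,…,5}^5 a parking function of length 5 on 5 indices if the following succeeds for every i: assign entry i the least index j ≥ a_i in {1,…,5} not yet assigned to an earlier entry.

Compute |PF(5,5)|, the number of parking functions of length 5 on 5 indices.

1296

#PF = 1·6^4 = 1·1296 = 1296
One tuple (3,2,1,1,1) → sorted (1,1,1,2,3): b_i ≤ i ∀i, a PF.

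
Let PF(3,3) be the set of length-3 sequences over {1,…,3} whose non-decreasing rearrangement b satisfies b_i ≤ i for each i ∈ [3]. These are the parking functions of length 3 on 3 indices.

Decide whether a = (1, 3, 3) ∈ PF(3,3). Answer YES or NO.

NO

Sorted: b = (1, 3, 3).
  b_1=1 ≤ 1
  b_2=3 > 2
  fails at i=2 ⇒ NO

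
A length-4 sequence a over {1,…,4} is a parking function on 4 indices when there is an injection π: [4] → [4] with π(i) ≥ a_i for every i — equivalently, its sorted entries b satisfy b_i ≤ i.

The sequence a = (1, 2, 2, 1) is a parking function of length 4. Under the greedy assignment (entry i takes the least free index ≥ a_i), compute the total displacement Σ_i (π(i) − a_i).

4

Σπ = 4·5/2 = 10 (π permutes [4]); Σa = 1+2+2+1 = 6; disp = 10−6 = 4.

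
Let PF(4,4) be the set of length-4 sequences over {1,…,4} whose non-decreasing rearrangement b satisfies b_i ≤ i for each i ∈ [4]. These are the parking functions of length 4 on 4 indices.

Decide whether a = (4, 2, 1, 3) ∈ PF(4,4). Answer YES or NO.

YES

Sorted: b = (1, 2, 3, 4).
  b_1=1 ≤ 1
  b_2=2 ≤ 2
  b_3=3 ≤ 3
  b_4=4 ≤ 4
All bounds hold ⇒ YES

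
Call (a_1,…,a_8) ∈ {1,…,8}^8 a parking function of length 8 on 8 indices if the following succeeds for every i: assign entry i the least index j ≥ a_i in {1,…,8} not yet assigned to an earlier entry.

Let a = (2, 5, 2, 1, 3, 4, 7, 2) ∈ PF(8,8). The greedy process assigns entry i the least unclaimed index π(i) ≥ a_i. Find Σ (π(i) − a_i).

Σπ(i) = 1+…+8 = 36; Σa = 2+5+2+1+3+4+7+2 = 26; disp = 36−26 = 10.

10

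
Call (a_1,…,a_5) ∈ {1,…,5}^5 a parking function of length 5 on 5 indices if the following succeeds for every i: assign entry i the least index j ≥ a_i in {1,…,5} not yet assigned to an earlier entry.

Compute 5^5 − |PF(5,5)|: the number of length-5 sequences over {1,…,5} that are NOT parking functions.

|PF(5,5)| = (5+1−5)·(5+1)^{5−1} = 1×1296 = 1296 (Pollak)
Example (5,5,3,5,5) → sorted (3,5,5,5,5): b_1=3>1, not a PF.
5^5 − 1296 = 3125 − 1296 = 1829

1829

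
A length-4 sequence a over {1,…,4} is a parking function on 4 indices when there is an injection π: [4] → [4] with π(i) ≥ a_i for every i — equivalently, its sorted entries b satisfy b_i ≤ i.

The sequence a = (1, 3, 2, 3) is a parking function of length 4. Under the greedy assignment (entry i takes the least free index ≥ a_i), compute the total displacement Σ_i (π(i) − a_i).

1

Σπ = 10 ({1..4} each once); Σa = 1+3+2+3 = 9; disp = 10−9 = 1.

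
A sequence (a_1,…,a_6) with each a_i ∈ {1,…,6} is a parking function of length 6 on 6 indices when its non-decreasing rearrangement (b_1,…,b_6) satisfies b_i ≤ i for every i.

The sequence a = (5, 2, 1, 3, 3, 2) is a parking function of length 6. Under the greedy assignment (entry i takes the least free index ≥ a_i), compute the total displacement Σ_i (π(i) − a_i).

5

Σπ = 21 ({1..6} each once); Σa = 5+2+1+3+3+2 = 16; disp = 21−16 = 5.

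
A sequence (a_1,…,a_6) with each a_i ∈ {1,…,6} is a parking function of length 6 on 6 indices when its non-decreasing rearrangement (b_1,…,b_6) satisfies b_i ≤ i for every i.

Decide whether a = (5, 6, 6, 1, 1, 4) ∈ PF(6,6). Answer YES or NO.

NO

Rearranged: b = (1, 1, 4, 5, 6, 6).
  b_1=1 ≤ 1
  b_2=1 ≤ 2
  b_3=4 > 3
  fails at i=3 ⇒ NO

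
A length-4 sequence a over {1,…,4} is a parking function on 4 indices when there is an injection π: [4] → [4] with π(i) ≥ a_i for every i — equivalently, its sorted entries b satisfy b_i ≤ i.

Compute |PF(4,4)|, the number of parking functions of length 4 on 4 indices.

125

Count = (5−4)·5^(4−1) = 1×125 = 125
Check (2,1,3,2) → sorted (1,2,2,3): b_i ≤ i ∀i, a PF.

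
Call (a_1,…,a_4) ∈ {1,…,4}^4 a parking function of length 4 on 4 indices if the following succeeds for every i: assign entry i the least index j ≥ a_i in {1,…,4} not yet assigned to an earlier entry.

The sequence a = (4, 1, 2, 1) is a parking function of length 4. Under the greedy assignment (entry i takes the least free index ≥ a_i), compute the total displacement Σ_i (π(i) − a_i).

Σπ = 10 ({1..4} each once); Σa = 4+1+2+1 = 8; disp = 10−8 = 2.

2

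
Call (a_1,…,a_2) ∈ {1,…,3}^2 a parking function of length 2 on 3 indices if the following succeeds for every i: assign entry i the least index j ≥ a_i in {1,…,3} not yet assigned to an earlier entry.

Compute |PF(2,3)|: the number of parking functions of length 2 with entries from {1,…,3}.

8

#PF = (3+1−2)·(3+1)^{2−1} = 2 · 4 = 8 [KW]
E.g. (2,1) → sorted (1,2): b_i ≤ 1+i ∀i, a PF.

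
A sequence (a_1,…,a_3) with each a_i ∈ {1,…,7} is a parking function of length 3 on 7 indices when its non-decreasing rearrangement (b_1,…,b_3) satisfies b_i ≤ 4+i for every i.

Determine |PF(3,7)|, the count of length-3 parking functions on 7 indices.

#PF = (7−3+1)·(7+1)^(3−1) = 5 · 64 = 320 (Konheim–Weiss)
Example (3,3,3) → sorted (3,3,3): b_i ≤ 4+i ∀i, a PF.

320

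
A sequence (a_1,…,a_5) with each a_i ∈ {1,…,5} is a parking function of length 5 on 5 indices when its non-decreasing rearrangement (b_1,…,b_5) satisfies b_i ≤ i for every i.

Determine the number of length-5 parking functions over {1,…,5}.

1296

Count = 1·6^4 = 1·1296 = 1296
E.g. (1,3,3,2,1) → sorted (1,1,2,3,3): b_i ≤ i ∀i, a PF.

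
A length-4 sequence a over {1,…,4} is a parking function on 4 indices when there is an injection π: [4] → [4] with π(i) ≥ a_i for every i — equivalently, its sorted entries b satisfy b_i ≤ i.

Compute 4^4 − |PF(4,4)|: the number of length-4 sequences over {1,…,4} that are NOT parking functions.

131

#PF = (5−4)·5^(4−1) = 1·125 = 125 (Konheim–Weiss)
E.g. (3,4,3,4) → sorted (3,3,4,4): b_1=3>1, not a PF.
Total 256; non-PF = 256−125 = 131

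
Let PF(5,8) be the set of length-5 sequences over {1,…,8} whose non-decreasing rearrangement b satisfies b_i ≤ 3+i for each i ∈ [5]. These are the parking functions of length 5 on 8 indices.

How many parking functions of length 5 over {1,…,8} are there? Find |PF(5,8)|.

26244

#PF = (8−5+1)·(8+1)^(5−1) = 4 · 6561 = 26244 (Konheim–Weiss)
Check (2,2,2,5,8) → sorted (2,2,2,5,8): b_i ≤ 3+i ∀i, a PF.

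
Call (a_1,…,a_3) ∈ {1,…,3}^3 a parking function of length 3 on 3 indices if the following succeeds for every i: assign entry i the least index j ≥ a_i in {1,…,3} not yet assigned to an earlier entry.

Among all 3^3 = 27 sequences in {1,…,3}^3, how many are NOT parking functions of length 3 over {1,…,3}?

11

|PF(3,3)| = (3+1−3)·(3+1)^{3−1} = 1·16 = 16
Check (3,3,3) → sorted (3,3,3): b_1=3>1, not a PF.
3^3 − 16 = 27 − 16 = 11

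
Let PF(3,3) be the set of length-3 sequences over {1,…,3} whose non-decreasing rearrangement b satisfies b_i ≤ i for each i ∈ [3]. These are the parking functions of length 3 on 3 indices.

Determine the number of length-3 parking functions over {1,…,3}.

|PF| = 1·4^2 = 1 · 16 = 16 [KW]
E.g. (1,1,1) → sorted (1,1,1): b_i ≤ i ∀i, a PF.

16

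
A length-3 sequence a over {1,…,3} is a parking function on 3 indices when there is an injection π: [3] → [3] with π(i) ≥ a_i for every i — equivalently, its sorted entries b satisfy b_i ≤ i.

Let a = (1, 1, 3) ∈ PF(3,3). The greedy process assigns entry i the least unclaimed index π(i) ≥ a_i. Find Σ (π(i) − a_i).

Σπ(i) = 1+…+3 = 6; Σa = 1+1+3 = 5; disp = 6−5 = 1.

1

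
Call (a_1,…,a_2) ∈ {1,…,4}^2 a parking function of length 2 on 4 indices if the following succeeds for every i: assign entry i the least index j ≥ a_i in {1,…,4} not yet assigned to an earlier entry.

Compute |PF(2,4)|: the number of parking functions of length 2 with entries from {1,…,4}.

15

|PF| = (4−2+1)·(4+1)^(2−1) = 3×5 = 15 (Pollak)
Check (2,2) → sorted (2,2): b_i ≤ 2+i ∀i, a PF.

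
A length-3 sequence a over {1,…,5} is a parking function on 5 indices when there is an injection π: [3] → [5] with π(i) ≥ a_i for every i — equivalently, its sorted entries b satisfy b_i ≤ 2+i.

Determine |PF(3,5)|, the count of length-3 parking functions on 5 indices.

108

Count = (6−3)·6^(3−1) = 3·36 = 108 (Konheim–Weiss)
Check (4,1,1) → sorted (1,1,4): b_i ≤ 2+i ∀i, a PF.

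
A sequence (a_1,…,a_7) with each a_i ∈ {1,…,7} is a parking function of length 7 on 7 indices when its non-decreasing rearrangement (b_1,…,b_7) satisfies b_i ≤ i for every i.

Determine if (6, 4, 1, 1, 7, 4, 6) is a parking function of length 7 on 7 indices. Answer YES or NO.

NO

Sorted: b = (1, 1, 4, 4, 6, 6, 7).
  b_1=1 ≤ 1
  b_2=1 ≤ 2
  b_3=4 > 3
  fails at i=3 ⇒ NO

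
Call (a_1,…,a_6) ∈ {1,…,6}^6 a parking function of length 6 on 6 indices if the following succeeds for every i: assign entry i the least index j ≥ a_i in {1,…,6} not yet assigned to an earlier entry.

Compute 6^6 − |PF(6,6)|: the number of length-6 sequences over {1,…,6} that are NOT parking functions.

#PF = (7−6)·7^(6−1) = 1·16807 = 16807 (Konheim–Weiss)
Check (6,5,6,6,6,2) → sorted (2,5,6,6,6,6): b_1=2>1, not a PF.
Total 46656; non-PF = 46656−16807 = 29849

29849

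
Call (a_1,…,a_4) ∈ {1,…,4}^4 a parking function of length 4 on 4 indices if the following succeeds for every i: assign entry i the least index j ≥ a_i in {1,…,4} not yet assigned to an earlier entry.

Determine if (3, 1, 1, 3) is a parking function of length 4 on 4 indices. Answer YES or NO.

Order a: b = (1, 1, 3, 3).
  b_1=1 ≤ 1
  b_2=1 ≤ 2
  b_3=3 ≤ 3
  b_4=3 ≤ 4
All bounds hold ⇒ YES

YES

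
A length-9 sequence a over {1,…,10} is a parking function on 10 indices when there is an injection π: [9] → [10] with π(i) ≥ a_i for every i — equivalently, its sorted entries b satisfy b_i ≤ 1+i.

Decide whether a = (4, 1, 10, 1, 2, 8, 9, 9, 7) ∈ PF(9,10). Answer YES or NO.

NO

Sorted: b = (1, 1, 2, 4, 7, 8, 9, 9, 10).
  b_1=1 ≤ 2
  b_2=1 ≤ 3
  b_3=2 ≤ 4
  b_4=4 ≤ 5
  b_5=7 > 6
  fails at i=5 ⇒ NO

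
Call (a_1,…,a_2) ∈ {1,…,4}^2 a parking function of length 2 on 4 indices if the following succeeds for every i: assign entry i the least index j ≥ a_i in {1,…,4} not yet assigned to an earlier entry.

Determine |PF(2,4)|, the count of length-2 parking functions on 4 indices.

15

|PF(2,4)| = (5−2)·5^(2−1) = 3·5 = 15 (Pollak)
One tuple (1,2) → sorted (1,2): b_i ≤ 2+i ∀i, a PF.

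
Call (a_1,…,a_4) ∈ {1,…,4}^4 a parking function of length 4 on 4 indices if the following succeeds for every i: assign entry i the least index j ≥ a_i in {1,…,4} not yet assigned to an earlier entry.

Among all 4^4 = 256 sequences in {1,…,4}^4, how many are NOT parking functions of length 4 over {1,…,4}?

|PF(4,4)| = 1·5^3 = 1×125 = 125
Example (4,4,4,4) → sorted (4,4,4,4): b_1=4>1, not a PF.
4^4 − 125 = 256 − 125 = 131

131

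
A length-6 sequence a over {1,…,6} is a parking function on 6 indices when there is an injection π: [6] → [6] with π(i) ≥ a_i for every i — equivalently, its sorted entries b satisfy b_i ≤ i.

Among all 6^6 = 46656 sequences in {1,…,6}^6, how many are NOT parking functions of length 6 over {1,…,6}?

29849

|PF(6,6)| = (6+1−6)·(6+1)^{6−1} = 1×16807 = 16807 (Konheim–Weiss)
Example (6,5,6,6,2,5) → sorted (2,5,5,6,6,6): b_1=2>1, not a PF.
6^6 − 16807 = 46656 − 16807 = 29849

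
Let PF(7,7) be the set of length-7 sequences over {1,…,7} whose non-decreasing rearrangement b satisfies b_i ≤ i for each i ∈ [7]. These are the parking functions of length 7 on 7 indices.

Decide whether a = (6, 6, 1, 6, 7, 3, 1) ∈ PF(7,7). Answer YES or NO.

NO

Order a: b = (1, 1, 3, 6, 6, 6, 7).
  b_1=1 ≤ 1
  b_2=1 ≤ 2
  b_3=3 ≤ 3
  b_4=6 > 4
  fails at i=4 ⇒ NO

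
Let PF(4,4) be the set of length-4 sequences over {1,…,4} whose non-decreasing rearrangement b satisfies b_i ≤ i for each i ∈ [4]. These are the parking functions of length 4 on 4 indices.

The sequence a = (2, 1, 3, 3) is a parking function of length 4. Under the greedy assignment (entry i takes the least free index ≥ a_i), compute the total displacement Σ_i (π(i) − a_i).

1

Σπ = 10 ({1..4} each once); Σa = 2+1+3+3 = 9; disp = 10−9 = 1.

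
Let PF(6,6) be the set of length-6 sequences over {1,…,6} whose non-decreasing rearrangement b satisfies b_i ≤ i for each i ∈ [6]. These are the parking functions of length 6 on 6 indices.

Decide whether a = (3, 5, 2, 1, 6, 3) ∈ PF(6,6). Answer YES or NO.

YES

Order a: b = (1, 2, 3, 3, 5, 6).
  b_1=1 ≤ 1
  b_2=2 ≤ 2
  b_3=3 ≤ 3
  b_4=3 ≤ 4
  b_5=5 ≤ 5
  b_6=6 ≤ 6
All bounds hold ⇒ YES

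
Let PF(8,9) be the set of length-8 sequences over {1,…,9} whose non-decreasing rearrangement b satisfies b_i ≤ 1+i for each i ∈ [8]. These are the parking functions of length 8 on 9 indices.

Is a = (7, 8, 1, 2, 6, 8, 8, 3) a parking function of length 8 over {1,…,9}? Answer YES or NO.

NO

Sorted: b = (1, 2, 3, 6, 7, 8, 8, 8).
  b_1=1 ≤ 2
  b_2=2 ≤ 3
  b_3=3 ≤ 4
  b_4=6 > 5
  fails at i=4 ⇒ NO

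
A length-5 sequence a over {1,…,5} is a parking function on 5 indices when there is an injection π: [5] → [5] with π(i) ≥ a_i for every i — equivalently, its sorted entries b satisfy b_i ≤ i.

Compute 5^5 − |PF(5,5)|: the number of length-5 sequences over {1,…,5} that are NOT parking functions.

Count = (5−5+1)·(5+1)^(5−1) = 1·1296 = 1296
Example (3,1,4,5,4) → sorted (1,3,4,4,5): b_2=3>2, not a PF.
So 3125 − 1296 = 1829 fail.

1829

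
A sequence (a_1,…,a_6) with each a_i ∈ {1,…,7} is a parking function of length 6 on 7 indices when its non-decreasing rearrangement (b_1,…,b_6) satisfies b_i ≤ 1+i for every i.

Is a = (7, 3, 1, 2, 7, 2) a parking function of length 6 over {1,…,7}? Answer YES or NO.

NO

Sorted: b = (1, 2, 2, 3, 7, 7).
  b_1=1 ≤ 2
  b_2=2 ≤ 3
  b_3=2 ≤ 4
  b_4=3 ≤ 5
  b_5=7 > 6
  fails at i=5 ⇒ NO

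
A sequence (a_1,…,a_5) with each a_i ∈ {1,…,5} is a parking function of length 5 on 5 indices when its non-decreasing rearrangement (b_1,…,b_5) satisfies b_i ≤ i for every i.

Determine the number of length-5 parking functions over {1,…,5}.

1296

|PF| = 1·6^4 = 1×1296 = 1296 [KW]
One tuple (1,1,5,2,4) → sorted (1,1,2,4,5): b_i ≤ i ∀i, a PF.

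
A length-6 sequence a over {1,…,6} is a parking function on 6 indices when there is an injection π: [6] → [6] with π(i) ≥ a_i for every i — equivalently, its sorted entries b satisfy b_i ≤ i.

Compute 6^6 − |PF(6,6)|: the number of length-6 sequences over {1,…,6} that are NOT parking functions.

|PF(6,6)| = (7−6)·7^(6−1) = 1·16807 = 16807 [KW]
Example (5,5,2,4,4,5) → sorted (2,4,4,5,5,5): b_1=2>1, not a PF.
So 46656 − 16807 = 29849 fail.

29849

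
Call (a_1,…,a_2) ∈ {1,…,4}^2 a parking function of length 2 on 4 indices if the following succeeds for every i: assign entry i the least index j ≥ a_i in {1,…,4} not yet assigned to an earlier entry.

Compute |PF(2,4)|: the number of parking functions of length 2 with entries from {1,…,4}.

|PF| = (4+1−2)·(4+1)^{2−1} = 3×5 = 15 (Konheim–Weiss)
Example (2,1) → sorted (1,2): b_i ≤ 2+i ∀i, a PF.

15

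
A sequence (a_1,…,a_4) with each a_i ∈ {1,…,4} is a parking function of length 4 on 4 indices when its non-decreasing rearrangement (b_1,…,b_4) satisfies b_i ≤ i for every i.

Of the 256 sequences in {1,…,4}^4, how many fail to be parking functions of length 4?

131

Count = (4−4+1)·(4+1)^(4−1) = 1×125 = 125 (Pollak)
Check (4,2,2,4) → sorted (2,2,4,4): b_1=2>1, not a PF.
4^4 − 125 = 256 − 125 = 131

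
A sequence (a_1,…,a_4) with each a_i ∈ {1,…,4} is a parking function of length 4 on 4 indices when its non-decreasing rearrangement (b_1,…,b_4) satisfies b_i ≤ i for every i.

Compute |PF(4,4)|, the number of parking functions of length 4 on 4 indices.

125

#PF = (5−4)·5^(4−1) = 1×125 = 125 (Pollak)
Check (3,2,1,4) → sorted (1,2,3,4): b_i ≤ i ∀i, a PF.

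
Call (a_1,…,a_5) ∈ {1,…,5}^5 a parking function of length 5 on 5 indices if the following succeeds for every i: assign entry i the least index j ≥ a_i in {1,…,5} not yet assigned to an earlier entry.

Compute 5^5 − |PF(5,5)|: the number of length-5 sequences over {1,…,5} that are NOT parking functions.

1829

Count = (6−5)·6^(5−1) = 1 · 1296 = 1296 (Konheim–Weiss)
One tuple (4,3,5,4,5) → sorted (3,4,4,5,5): b_1=3>1, not a PF.
So 3125 − 1296 = 1829 fail.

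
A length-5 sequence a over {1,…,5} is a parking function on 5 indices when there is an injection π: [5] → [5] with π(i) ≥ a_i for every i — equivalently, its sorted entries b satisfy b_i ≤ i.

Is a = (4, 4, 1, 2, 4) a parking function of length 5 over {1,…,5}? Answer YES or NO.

Sorted: b = (1, 2, 4, 4, 4).
  b_1=1 ≤ 1
  b_2=2 ≤ 2
  b_3=4 > 3
  fails at i=3 ⇒ NO

NO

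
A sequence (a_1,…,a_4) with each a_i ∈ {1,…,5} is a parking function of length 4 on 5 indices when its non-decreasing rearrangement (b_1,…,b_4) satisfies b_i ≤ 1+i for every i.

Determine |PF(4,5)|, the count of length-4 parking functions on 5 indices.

432

#PF = (5−4+1)·(5+1)^(4−1) = 2×216 = 432
Check (5,2,1,4) → sorted (1,2,4,5): b_i ≤ 1+i ∀i, a PF.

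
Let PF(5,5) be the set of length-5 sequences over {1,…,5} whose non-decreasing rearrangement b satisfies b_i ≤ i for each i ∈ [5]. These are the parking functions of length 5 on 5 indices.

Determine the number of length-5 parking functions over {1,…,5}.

1296

|PF| = (5+1−5)·(5+1)^{5−1} = 1×1296 = 1296
Check (2,4,2,1,5) → sorted (1,2,2,4,5): b_i ≤ i ∀i, a PF.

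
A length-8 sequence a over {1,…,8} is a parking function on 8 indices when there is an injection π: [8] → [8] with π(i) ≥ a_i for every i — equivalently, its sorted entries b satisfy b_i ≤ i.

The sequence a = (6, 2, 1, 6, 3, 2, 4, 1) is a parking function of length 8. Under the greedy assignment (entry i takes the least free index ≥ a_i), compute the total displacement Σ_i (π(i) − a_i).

Σπ(i) = 1+…+8 = 36; Σa = 6+2+1+6+3+2+4+1 = 25; disp = 36−25 = 11.

11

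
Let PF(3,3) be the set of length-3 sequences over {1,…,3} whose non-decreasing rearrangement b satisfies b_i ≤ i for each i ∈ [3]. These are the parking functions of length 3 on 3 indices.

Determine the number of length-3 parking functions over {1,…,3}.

16

#PF = (3+1−3)·(3+1)^{3−1} = 1·16 = 16 [KW]
E.g. (3,1,2) → sorted (1,2,3): b_i ≤ i ∀i, a PF.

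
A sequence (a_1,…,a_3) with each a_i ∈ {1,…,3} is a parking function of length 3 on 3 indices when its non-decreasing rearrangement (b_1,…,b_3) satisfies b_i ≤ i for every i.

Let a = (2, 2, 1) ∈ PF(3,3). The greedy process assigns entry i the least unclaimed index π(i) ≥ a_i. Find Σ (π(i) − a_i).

1

Σπ = 6 ({1..3} each once); Σa = 2+2+1 = 5; disp = 6−5 = 1.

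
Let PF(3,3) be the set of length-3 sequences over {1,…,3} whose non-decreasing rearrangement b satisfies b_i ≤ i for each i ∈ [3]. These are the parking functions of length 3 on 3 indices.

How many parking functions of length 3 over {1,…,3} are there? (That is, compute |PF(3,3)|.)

16

#PF = (3−3+1)·(3+1)^(3−1) = 1·16 = 16 (Konheim–Weiss)
One tuple (2,1,2) → sorted (1,2,2): b_i ≤ i ∀i, a PF.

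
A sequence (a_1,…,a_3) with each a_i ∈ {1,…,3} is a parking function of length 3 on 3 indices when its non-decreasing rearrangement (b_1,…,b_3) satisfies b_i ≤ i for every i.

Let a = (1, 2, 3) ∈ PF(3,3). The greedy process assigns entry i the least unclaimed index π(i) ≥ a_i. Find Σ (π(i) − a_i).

Σπ = 6 ({1..3} each once); Σa = 1+2+3 = 6; disp = 6−6 = 0.

0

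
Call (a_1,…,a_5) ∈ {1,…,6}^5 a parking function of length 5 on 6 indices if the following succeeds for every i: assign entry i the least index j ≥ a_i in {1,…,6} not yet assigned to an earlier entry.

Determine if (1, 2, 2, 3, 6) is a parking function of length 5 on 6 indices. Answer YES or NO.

YES

Sorted: b = (1, 2, 2, 3, 6).
  b_1=1 ≤ 2
  b_2=2 ≤ 3
  b_3=2 ≤ 4
  b_4=3 ≤ 5
  b_5=6 ≤ 6
All bounds hold ⇒ YES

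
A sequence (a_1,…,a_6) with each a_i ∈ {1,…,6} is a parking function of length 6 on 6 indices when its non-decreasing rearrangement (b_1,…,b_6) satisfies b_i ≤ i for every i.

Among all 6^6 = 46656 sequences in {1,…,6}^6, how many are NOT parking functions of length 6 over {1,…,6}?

|PF| = (6−6+1)·(6+1)^(6−1) = 1 · 16807 = 16807
E.g. (3,3,5,4,6,3) → sorted (3,3,3,4,5,6): b_1=3>1, not a PF.
Total 46656; non-PF = 46656−16807 = 29849

29849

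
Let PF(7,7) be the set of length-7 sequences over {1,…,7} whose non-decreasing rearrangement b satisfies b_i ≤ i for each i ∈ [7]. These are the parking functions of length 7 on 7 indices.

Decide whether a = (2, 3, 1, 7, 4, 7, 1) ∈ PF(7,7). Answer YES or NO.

Order a: b = (1, 1, 2, 3, 4, 7, 7).
  b_1=1 ≤ 1
  b_2=1 ≤ 2
  b_3=2 ≤ 3
  b_4=3 ≤ 4
  b_5=4 ≤ 5
  b_6=7 > 6
  fails at i=6 ⇒ NO

NO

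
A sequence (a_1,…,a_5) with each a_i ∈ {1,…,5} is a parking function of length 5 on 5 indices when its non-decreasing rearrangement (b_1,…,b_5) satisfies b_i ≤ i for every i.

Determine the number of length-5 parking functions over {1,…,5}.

1296

|PF(5,5)| = (5+1−5)·(5+1)^{5−1} = 1×1296 = 1296 [KW]
Example (3,1,2,2,4) → sorted (1,2,2,3,4): b_i ≤ i ∀i, a PF.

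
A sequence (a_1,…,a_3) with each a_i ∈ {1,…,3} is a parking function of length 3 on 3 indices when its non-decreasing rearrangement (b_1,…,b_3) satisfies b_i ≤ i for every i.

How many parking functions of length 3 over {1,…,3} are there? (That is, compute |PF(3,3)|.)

16

|PF(3,3)| = (3+1−3)·(3+1)^{3−1} = 1 · 16 = 16 (Konheim–Weiss)
One tuple (3,1,1) → sorted (1,1,3): b_i ≤ i ∀i, a PF.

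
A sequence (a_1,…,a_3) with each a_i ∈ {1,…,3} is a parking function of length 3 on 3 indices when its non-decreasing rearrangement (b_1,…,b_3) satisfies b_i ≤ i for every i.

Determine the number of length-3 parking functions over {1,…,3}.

16

|PF| = 1·4^2 = 1 · 16 = 16 [KW]
Check (2,2,1) → sorted (1,2,2): b_i ≤ i ∀i, a PF.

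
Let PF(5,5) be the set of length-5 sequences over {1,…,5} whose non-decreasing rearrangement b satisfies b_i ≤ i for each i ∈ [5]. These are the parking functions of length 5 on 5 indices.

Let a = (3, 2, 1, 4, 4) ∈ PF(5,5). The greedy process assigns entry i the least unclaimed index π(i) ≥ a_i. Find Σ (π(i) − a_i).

Σπ = 5·6/2 = 15 (π permutes [5]); Σa = 3+2+1+4+4 = 14; disp = 15−14 = 1.

1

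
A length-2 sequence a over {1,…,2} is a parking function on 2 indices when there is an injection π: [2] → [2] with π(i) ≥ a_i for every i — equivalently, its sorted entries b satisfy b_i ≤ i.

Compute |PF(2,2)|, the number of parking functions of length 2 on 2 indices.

|PF(2,2)| = (2−2+1)·(2+1)^(2−1) = 1×3 = 3 (Pollak)
One tuple (1,2) → sorted (1,2): b_i ≤ i ∀i, a PF.

3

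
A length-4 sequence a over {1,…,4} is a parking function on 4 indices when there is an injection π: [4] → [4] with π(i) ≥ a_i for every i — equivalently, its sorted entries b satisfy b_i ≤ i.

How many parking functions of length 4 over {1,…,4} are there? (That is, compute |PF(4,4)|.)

125

Count = 1·5^3 = 1×125 = 125 (Pollak)
One tuple (4,3,2,1) → sorted (1,2,3,4): b_i ≤ i ∀i, a PF.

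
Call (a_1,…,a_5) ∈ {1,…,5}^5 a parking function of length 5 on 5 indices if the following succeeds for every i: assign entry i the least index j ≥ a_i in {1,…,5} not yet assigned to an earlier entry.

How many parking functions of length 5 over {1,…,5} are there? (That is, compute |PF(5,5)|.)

Count = 1·6^4 = 1·1296 = 1296 [KW]
Example (3,1,1,4,5) → sorted (1,1,3,4,5): b_i ≤ i ∀i, a PF.

1296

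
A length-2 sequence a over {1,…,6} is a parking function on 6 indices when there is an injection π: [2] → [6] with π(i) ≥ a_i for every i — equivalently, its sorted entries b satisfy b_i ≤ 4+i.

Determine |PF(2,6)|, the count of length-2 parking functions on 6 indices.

|PF(2,6)| = 5·7^1 = 5·7 = 35 (Pollak)
One tuple (6,1) → sorted (1,6): b_i ≤ 4+i ∀i, a PF.

35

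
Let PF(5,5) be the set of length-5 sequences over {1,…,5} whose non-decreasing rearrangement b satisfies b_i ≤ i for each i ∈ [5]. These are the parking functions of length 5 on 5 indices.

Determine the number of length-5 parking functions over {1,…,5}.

1296

#PF = (5+1−5)·(5+1)^{5−1} = 1×1296 = 1296 [KW]
Example (2,4,2,1,2) → sorted (1,2,2,2,4): b_i ≤ i ∀i, a PF.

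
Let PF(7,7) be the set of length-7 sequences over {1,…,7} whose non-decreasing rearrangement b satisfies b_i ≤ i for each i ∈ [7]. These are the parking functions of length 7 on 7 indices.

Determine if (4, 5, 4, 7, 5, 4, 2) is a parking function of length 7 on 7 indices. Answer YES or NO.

NO

Sorted: b = (2, 4, 4, 4, 5, 5, 7).
  b_1=2 > 1
  fails at i=1 ⇒ NO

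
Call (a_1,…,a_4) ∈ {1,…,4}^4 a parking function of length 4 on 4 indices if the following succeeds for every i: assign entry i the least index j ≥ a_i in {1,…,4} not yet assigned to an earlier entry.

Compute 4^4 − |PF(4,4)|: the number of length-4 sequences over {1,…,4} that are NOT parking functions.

|PF| = 1·5^3 = 1×125 = 125 (Konheim–Weiss)
One tuple (3,3,3,4) → sorted (3,3,3,4): b_1=3>1, not a PF.
So 256 − 125 = 131 fail.

131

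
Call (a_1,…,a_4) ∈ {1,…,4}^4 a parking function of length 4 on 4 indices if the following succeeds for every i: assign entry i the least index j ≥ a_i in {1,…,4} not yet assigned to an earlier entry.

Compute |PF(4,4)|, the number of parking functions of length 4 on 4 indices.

125

|PF(4,4)| = 1·5^3 = 1×125 = 125 (Pollak)
E.g. (1,2,4,3) → sorted (1,2,3,4): b_i ≤ i ∀i, a PF.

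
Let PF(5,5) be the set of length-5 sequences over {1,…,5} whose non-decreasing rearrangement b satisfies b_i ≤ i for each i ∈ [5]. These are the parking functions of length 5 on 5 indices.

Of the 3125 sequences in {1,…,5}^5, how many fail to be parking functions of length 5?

1829

Count = 1·6^4 = 1×1296 = 1296
Example (5,4,3,5,3) → sorted (3,3,4,5,5): b_1=3>1, not a PF.
5^5 − 1296 = 3125 − 1296 = 1829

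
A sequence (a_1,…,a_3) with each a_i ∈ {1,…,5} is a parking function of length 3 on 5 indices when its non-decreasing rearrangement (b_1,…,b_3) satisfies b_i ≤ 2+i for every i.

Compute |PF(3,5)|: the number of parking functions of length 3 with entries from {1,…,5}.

108

|PF| = (6−3)·6^(3−1) = 3·36 = 108 (Konheim–Weiss)
Example (5,2,1) → sorted (1,2,5): b_i ≤ 2+i ∀i, a PF.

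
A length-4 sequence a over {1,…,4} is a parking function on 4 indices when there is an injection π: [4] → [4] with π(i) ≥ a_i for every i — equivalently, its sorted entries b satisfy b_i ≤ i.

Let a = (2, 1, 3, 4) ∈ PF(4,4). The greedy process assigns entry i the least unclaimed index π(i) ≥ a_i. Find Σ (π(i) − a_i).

0

Σπ = 10 ({1..4} each once); Σa = 2+1+3+4 = 10; disp = 10−10 = 0.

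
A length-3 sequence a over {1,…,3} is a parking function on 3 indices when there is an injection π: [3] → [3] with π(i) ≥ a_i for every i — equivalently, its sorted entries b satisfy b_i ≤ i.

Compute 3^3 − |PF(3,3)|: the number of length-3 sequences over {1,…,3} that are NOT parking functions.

11

|PF| = (3−3+1)·(3+1)^(3−1) = 1·16 = 16 (Konheim–Weiss)
Check (3,3,3) → sorted (3,3,3): b_1=3>1, not a PF.
3^3 − 16 = 27 − 16 = 11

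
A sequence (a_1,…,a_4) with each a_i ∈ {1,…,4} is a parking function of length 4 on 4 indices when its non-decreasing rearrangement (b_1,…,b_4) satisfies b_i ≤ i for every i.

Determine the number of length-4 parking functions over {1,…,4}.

#PF = (4−4+1)·(4+1)^(4−1) = 1 · 125 = 125 [KW]
Example (2,3,2,1) → sorted (1,2,2,3): b_i ≤ i ∀i, a PF.

125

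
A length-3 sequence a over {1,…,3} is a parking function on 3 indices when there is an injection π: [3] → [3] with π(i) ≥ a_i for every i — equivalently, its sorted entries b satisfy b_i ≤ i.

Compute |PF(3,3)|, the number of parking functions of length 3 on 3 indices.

|PF| = 1·4^2 = 1·16 = 16
E.g. (1,1,2) → sorted (1,1,2): b_i ≤ i ∀i, a PF.

16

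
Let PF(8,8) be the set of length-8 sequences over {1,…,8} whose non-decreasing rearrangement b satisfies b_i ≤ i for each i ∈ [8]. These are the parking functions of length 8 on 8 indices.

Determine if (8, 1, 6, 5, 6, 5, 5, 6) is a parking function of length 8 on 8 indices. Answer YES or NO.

Rearranged: b = (1, 5, 5, 5, 6, 6, 6, 8).
  b_1=1 ≤ 1
  b_2=5 > 2
  fails at i=2 ⇒ NO

NO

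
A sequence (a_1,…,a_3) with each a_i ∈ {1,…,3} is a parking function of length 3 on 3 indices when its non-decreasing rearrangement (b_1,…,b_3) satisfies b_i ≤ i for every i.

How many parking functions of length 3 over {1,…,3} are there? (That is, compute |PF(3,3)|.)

|PF| = (4−3)·4^(3−1) = 1×16 = 16 (Pollak)
E.g. (2,3,1) → sorted (1,2,3): b_i ≤ i ∀i, a PF.

16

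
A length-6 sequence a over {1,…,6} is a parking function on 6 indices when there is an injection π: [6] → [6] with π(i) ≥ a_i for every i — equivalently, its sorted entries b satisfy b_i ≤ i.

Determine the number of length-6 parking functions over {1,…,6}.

16807

|PF| = (6−6+1)·(6+1)^(6−1) = 1·16807 = 16807 (Konheim–Weiss)
One tuple (5,1,4,2,2,1) → sorted (1,1,2,2,4,5): b_i ≤ i ∀i, a PF.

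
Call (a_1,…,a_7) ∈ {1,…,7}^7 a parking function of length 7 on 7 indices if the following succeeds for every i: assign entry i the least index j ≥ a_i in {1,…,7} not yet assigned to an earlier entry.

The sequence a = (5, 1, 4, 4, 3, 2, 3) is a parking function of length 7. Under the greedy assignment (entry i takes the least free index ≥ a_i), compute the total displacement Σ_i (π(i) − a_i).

6

Σπ = 28 ({1..7} each once); Σa = 5+1+4+4+3+2+3 = 22; disp = 28−22 = 6.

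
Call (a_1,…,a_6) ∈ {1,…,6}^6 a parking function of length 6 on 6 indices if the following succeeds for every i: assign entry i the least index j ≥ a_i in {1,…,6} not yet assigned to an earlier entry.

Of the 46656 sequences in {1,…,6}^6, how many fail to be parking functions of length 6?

|PF(6,6)| = (7−6)·7^(6−1) = 1 · 16807 = 16807 [KW]
One tuple (2,6,4,2,6,4) → sorted (2,2,4,4,6,6): b_1=2>1, not a PF.
Total 46656; non-PF = 46656−16807 = 29849

29849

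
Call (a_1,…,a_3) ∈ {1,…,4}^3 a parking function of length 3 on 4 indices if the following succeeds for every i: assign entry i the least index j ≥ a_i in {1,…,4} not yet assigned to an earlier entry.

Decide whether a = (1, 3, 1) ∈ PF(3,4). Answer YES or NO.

Order a: b = (1, 1, 3).
  b_1=1 ≤ 2
  b_2=1 ≤ 3
  b_3=3 ≤ 4
All bounds hold ⇒ YES

YES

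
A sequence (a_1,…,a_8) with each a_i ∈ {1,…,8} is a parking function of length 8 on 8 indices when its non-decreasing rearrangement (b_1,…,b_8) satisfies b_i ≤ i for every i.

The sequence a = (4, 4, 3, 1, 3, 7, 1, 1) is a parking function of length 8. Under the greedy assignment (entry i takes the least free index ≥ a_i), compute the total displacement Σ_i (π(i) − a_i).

12

Σπ = 36 ({1..8} each once); Σa = 4+4+3+1+3+7+1+1 = 24; disp = 36−24 = 12.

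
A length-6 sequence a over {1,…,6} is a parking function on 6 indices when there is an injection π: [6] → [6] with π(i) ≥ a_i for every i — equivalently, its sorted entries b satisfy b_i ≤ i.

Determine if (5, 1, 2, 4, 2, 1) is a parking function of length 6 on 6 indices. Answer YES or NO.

Order a: b = (1, 1, 2, 2, 4, 5).
  b_1=1 ≤ 1
  b_2=1 ≤ 2
  b_3=2 ≤ 3
  b_4=2 ≤ 4
  b_5=4 ≤ 5
  b_6=5 ≤ 6
All bounds hold ⇒ YES

YES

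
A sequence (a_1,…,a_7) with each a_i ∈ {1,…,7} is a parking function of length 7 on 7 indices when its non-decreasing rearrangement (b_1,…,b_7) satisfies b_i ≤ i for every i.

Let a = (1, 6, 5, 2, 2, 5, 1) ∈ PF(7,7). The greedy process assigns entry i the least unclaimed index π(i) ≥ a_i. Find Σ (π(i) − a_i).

6

Σπ = 7·8/2 = 28 (π permutes [7]); Σa = 1+6+5+2+2+5+1 = 22; disp = 28−22 = 6.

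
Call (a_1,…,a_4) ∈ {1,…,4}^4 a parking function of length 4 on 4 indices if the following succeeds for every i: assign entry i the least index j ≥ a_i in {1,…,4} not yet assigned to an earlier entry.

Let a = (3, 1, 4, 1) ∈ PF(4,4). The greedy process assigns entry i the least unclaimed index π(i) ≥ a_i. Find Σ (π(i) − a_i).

Σπ = 10 ({1..4} each once); Σa = 3+1+4+1 = 9; disp = 10−9 = 1.

1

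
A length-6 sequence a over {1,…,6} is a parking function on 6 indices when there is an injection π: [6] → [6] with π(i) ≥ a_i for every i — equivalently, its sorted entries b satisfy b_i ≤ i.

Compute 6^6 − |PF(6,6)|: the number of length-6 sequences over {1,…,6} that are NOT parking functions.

29849

#PF = (6+1−6)·(6+1)^{6−1} = 1·16807 = 16807
One tuple (3,6,4,5,4,4) → sorted (3,4,4,4,5,6): b_1=3>1, not a PF.
So 46656 − 16807 = 29849 fail.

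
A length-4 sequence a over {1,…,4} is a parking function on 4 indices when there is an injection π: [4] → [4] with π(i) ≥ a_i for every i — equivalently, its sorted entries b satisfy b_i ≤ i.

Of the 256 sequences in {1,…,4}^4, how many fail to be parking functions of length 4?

131

Count = 1·5^3 = 1×125 = 125 (Konheim–Weiss)
Example (4,4,4,3) → sorted (3,4,4,4): b_1=3>1, not a PF.
4^4 − 125 = 256 − 125 = 131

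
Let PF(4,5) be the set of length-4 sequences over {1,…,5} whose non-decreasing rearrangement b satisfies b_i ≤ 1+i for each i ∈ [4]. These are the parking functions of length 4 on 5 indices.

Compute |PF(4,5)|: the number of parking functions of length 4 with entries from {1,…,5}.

|PF(4,5)| = (6−4)·6^(4−1) = 2×216 = 432
One tuple (1,4,4,3) → sorted (1,3,4,4): b_i ≤ 1+i ∀i, a PF.

432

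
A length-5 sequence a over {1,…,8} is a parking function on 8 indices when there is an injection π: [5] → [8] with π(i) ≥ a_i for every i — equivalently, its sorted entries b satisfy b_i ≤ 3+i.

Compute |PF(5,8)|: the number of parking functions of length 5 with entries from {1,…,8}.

26244

|PF| = (9−5)·9^(5−1) = 4 · 6561 = 26244 [KW]
Example (1,1,1,3,1) → sorted (1,1,1,1,3): b_i ≤ 3+i ∀i, a PF.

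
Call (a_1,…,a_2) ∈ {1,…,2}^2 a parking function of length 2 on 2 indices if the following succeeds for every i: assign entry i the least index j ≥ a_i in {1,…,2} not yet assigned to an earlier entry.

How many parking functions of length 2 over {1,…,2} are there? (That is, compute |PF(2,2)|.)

|PF| = (2−2+1)·(2+1)^(2−1) = 1 · 3 = 3 [KW]
Check (2,1) → sorted (1,2): b_i ≤ i ∀i, a PF.

3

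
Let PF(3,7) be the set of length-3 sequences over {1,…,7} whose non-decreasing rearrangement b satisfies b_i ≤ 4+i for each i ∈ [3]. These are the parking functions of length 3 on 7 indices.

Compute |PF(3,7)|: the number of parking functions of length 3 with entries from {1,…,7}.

|PF| = (8−3)·8^(3−1) = 5·64 = 320 (Pollak)
One tuple (6,7,3) → sorted (3,6,7): b_i ≤ 4+i ∀i, a PF.

320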